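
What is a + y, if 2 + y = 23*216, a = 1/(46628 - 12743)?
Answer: 168272911/33885 ≈ 4966.0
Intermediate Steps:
a = 1/33885 ≈ 2.9512e-5
y = 4966 (y = -2 + 23*216 = -2 + 4968 = 4966)
a + y = 1/33885 + 4966 = 168272911/33885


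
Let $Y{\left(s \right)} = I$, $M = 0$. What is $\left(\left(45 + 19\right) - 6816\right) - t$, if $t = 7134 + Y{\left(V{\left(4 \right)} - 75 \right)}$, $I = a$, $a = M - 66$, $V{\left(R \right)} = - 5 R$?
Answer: $-13820$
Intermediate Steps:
$a = -66$ ($a = 0 - 66 = -66$)
$I = -66$
$Y{\left(s \right)} = -66$
$t = 7068$ ($t = 7134 - 66 = 7068$)
$\left(\left(45 + 19\right) - 6816\right) - t = \left(\left(45 + 19\right) - 6816\right) - 7068 = \left(64 - 6816\right) - 7068 = -6752 - 7068 = -13820$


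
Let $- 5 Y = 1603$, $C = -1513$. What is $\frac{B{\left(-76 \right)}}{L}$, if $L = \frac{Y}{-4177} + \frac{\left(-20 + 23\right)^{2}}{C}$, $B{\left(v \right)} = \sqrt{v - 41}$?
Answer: $\frac{94797015 i \sqrt{13}}{2237374} \approx 152.77 i$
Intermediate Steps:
$B{\left(v \right)} = \sqrt{-41 + v}$
$Y = - \frac{1603}{5}$ ($Y = \left(- \frac{1}{5}\right) 1603 = - \frac{1603}{5} \approx -320.6$)
$L = \frac{2237374}{31599005}$ ($L = - \frac{1603}{5 \left(-4177\right)} + \frac{\left(-20 + 23\right)^{2}}{-1513} = \left(- \frac{1603}{5}\right) \left(- \frac{1}{4177}\right) + 3^{2} \left(- \frac{1}{1513}\right) = \frac{1603}{20885} + 9 \left(- \frac{1}{1513}\right) = \frac{1603}{20885} - \frac{9}{1513} = \frac{2237374}{31599005} \approx 0.070805$)
$\frac{B{\left(-76 \right)}}{L} = \frac{\sqrt{-41 - 76}}{\frac{2237374}{31599005}} = \sqrt{-117} \cdot \frac{31599005}{2237374} = 3 i \sqrt{13} \cdot \frac{31599005}{2237374} = \frac{94797015 i \sqrt{13}}{2237374}$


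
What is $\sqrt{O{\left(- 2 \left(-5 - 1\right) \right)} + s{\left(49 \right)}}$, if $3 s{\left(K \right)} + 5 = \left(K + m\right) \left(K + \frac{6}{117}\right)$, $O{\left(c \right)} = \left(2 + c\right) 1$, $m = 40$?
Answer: $\frac{10 \sqrt{22321}}{39} \approx 38.308$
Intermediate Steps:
$O{\left(c \right)} = 2 + c$
$s{\left(K \right)} = - \frac{5}{3} + \frac{\left(40 + K\right) \left(\frac{2}{39} + K\right)}{3}$ ($s{\left(K \right)} = - \frac{5}{3} + \frac{\left(K + 40\right) \left(K + \frac{6}{117}\right)}{3} = - \frac{5}{3} + \frac{\left(40 + K\right) \left(K + 6 \cdot \frac{1}{117}\right)}{3} = - \frac{5}{3} + \frac{\left(40 + K\right) \left(K + \frac{2}{39}\right)}{3} = - \frac{5}{3} + \frac{\left(40 + K\right) \left(\frac{2}{39} + K\right)}{3}$)
$\sqrt{O{\left(- 2 \left(-5 - 1\right) \right)} + s{\left(49 \right)}} = \sqrt{\left(2 - 2 \left(-5 - 1\right)\right) + \left(- \frac{115}{117} + \frac{49^{2}}{3} + \frac{1562}{117} \cdot 49\right)} = \sqrt{\left(2 - -12\right) + \left(- \frac{115}{117} + \frac{1}{3} \cdot 2401 + \frac{76538}{117}\right)} = \sqrt{\left(2 + 12\right) + \left(- \frac{115}{117} + \frac{2401}{3} + \frac{76538}{117}\right)} = \sqrt{14 + \frac{170062}{117}} = \sqrt{\frac{171700}{117}} = \frac{10 \sqrt{22321}}{39}$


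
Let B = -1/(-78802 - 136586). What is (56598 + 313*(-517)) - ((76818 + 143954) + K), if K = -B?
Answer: -70215411059/215388 ≈ -3.2600e+5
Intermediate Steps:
B = 1/215388 (B = -1/(-215388) = -1*(-1/215388) = 1/215388 ≈ 4.6428e-6)
K = -1/215388 (K = -1*1/215388 = -1/215388 ≈ -4.6428e-6)
(56598 + 313*(-517)) - ((76818 + 143954) + K) = (56598 + 313*(-517)) - ((76818 + 143954) - 1/215388) = (56598 - 161821) - (220772 - 1/215388) = -105223 - 1*47551639535/215388 = -105223 - 47551639535/215388 = -70215411059/215388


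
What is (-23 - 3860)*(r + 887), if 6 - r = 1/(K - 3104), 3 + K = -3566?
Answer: -23138758170/6673 ≈ -3.4675e+6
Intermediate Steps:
K = -3569 (K = -3 - 3566 = -3569)
r = 40039/6673 (r = 6 - 1/(-3569 - 3104) = 6 - 1/(-6673) = 6 - 1*(-1/6673) = 6 + 1/6673 = 40039/6673 ≈ 6.0002)
(-23 - 3860)*(r + 887) = (-23 - 3860)*(40039/6673 + 887) = -3883*5958990/6673 = -23138758170/6673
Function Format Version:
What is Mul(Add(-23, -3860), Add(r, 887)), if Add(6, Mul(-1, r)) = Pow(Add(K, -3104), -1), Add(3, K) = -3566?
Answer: Rational(-23138758170, 6673) ≈ -3.4675e+6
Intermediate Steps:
K = -3569 (K = Add(-3, -3566) = -3569)
r = Rational(40039, 6673) (r = Add(6, Mul(-1, Pow(Add(-3569, -3104), -1))) = Add(6, Mul(-1, Pow(-6673, -1))) = Add(6, Mul(-1, Rational(-1, 6673))) = Add(6, Rational(1, 6673)) = Rational(40039, 6673) ≈ 6.0002)
Mul(Add(-23, -3860), Add(r, 887)) = Mul(Add(-23, -3860), Add(Rational(40039, 6673), 887)) = Mul(-3883, Rational(5958990, 6673)) = Rational(-23138758170, 6673)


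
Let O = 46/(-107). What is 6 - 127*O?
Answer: 6484/107 ≈ 60.598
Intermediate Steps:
O = -46/107 (O = 46*(-1/107) = -46/107 ≈ -0.42991)
6 - 127*O = 6 - 127*(-46/107) = 6 + 5842/107 = 6484/107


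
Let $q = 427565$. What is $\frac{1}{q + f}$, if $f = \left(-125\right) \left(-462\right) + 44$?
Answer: $\frac{1}{485359} \approx 2.0603 \cdot 10^{-6}$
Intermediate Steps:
$f = 57794$ ($f = 57750 + 44 = 57794$)
$\frac{1}{q + f} = \frac{1}{427565 + 57794} = \frac{1}{485359}$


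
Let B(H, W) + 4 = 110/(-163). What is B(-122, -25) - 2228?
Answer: -363926/163 ≈ -2232.7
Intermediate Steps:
B(H, W) = -762/163 (B(H, W) = -4 + 110/(-163) = -4 + 110*(-1/163) = -4 - 110/163 = -762/163)
B(-122, -25) - 2228 = -762/163 - 2228 = -363926/163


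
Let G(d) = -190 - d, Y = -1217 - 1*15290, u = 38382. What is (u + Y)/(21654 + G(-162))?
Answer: 21875/21626 ≈ 1.0115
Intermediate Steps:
Y = -16507 (Y = -1217 - 15290 = -16507)
(u + Y)/(21654 + G(-162)) = (38382 - 16507)/(21654 + (-190 - 1*(-162))) = 21875/(21654 + (-190 + 162)) = 21875/(21654 - 28) = 21875/21626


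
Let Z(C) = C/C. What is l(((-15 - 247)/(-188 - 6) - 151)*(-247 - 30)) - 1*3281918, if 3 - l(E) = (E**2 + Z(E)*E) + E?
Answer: -16199553747667/9409 ≈ -1.7217e+9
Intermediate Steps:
Z(C) = 1
l(E) = 3 - E**2 - 2*E (l(E) = 3 - ((E**2 + 1*E) + E) = 3 - ((E**2 + E) + E) = 3 - ((E + E**2) + E) = 3 - (E**2 + 2*E) = 3 + (-E**2 - 2*E) = 3 - E**2 - 2*E)
l(((-15 - 247)/(-188 - 6) - 151)*(-247 - 30)) - 1*3281918 = (3 - (((-15 - 247)/(-188 - 6) - 151)*(-247 - 30))**2 - 2*((-15 - 247)/(-188 - 6) - 151)*(-247 - 30)) - 1*3281918 = (3 - ((-262/(-194) - 151)*(-277))**2 - 2*(-262/(-194) - 151)*(-277)) - 3281918 = (3 - ((-262*(-1/194) - 151)*(-277))**2 - 2*(-262*(-1/194) - 151)*(-277)) - 3281918 = (3 - ((131/97 - 151)*(-277))**2 - 2*(131/97 - 151)*(-277)) - 3281918 = (3 - (-14516/97*(-277))**2 - (-29032)*(-277)/97) - 3281918 = (3 - (4020932/97)**2 - 2*4020932/97) - 3281918 = (3 - 1*16167894148624/9409 - 8041864/97) - 3281918 = (3 - 16167894148624/9409 - 8041864/97) - 3281918 = -16168674181205/9409 - 3281918 = -16199553747667/9409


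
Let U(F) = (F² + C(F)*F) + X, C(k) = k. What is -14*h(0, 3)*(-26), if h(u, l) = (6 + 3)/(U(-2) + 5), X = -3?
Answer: 1638/5 ≈ 327.60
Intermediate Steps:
U(F) = -3 + 2*F² (U(F) = (F² + F*F) - 3 = (F² + F²) - 3 = 2*F² - 3 = -3 + 2*F²)
h(u, l) = 9/10 (h(u, l) = (6 + 3)/((-3 + 2*(-2)²) + 5) = 9/((-3 + 2*4) + 5) = 9/((-3 + 8) + 5) = 9/(5 + 5) = 9/10)
-14*h(0, 3)*(-26) = -14*9/10*(-26) = -63/5*(-26) = 1638/5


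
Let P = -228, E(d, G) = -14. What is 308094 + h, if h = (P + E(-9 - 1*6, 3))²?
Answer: 366658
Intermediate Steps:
h = 58564 (h = (-228 - 14)² = (-242)² = 58564)
308094 + h = 308094 + 58564 = 366658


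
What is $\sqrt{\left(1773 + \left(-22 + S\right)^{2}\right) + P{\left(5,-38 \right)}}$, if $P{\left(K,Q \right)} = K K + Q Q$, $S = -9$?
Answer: $3 \sqrt{467} \approx 64.831$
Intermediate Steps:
$P{\left(K,Q \right)} = K^{2} + Q^{2}$
$\sqrt{\left(1773 + \left(-22 + S\right)^{2}\right) + P{\left(5,-38 \right)}} = \sqrt{\left(1773 + \left(-22 - 9\right)^{2}\right) + \left(5^{2} + \left(-38\right)^{2}\right)} = \sqrt{\left(1773 + \left(-31\right)^{2}\right) + \left(25 + 1444\right)} = \sqrt{\left(1773 + 961\right) + 1469} = \sqrt{2734 + 1469} = \sqrt{4203} = 3 \sqrt{467}$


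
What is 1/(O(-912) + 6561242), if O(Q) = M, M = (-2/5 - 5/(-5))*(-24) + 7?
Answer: 5/32806173 ≈ 1.5241e-7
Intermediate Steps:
M = -37/5 (M = (-2*⅕ - 5*(-⅕))*(-24) + 7 = (-⅖ + 1)*(-24) + 7 = (⅗)*(-24) + 7 = -72/5 + 7 = -37/5 ≈ -7.4000)
O(Q) = -37/5
1/(O(-912) + 6561242) = 1/(-37/5 + 6561242) = 1/(32806173/5) = 5/32806173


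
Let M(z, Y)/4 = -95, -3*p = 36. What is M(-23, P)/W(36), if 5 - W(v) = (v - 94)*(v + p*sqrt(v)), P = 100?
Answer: 380/2083 ≈ 0.18243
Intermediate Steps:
p = -12 (p = -1/3*36 = -12)
M(z, Y) = -380 (M(z, Y) = 4*(-95) = -380)
W(v) = 5 - (-94 + v)*(v - 12*sqrt(v)) (W(v) = 5 - (v - 94)*(v - 12*sqrt(v)) = 5 - (-94 + v)*(v - 12*sqrt(v)))
M(-23, P)/W(36) = -380/(5 - 1*36**2 - 1128*sqrt(36) + 12*36**(3/2) + 94*36) = -380/(5 - 1*1296 - 1128*6 + 12*216 + 3384) = -380/(5 - 1296 - 6768 + 2592 + 3384) = -380/(-2083) = -380*(-1/2083) = 380/2083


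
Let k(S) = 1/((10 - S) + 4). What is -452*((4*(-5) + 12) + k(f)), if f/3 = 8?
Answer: 18306/5 ≈ 3661.2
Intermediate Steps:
f = 24 (f = 3*8 = 24)
k(S) = 1/(14 - S)
-452*((4*(-5) + 12) + k(f)) = -452*((4*(-5) + 12) - 1/(-14 + 24)) = -452*((-20 + 12) - 1/10) = -452*(-8 - 1*1/10) = -452*(-8 - 1/10) = -452*(-81/10) = 18306/5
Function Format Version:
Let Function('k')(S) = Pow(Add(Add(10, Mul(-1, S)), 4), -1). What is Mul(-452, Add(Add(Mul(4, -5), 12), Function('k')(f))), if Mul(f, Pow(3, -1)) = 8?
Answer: Rational(18306, 5) ≈ 3661.2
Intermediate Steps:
f = 24 (f = Mul(3, 8) = 24)
Function('k')(S) = Pow(Add(14, Mul(-1, S)), -1)
Mul(-452, Add(Add(Mul(4, -5), 12), Function('k')(f))) = Mul(-452, Add(Add(Mul(4, -5), 12), Mul(-1, Pow(Add(-14, 24), -1)))) = Mul(-452, Add(Add(-20, 12), Mul(-1, Pow(10, -1)))) = Mul(-452, Add(-8, Mul(-1, Rational(1, 10)))) = Mul(-452, Add(-8, Rational(-1, 10))) = Mul(-452, Rational(-81, 10)) = Rational(18306, 5)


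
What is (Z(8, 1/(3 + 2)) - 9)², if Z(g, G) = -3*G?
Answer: 2304/25 ≈ 92.160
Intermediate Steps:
(Z(8, 1/(3 + 2)) - 9)² = (-3/(3 + 2) - 9)² = (-3/5 - 9)² = (-3*⅕ - 9)² = (-⅗ - 9)² = (-48/5)² = 2304/25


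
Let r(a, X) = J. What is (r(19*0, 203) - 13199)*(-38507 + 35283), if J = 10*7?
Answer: 42327896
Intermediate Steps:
J = 70
r(a, X) = 70
(r(19*0, 203) - 13199)*(-38507 + 35283) = (70 - 13199)*(-38507 + 35283) = -13129*(-3224) = 42327896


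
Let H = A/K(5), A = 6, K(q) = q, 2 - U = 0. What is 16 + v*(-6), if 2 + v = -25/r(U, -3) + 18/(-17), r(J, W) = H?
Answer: 2709/17 ≈ 159.35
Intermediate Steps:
U = 2 (U = 2 - 1*0 = 2 + 0 = 2)
H = 6/5 ≈ 1.2000
r(J, W) = 6/5
v = -2437/102 (v = -2 + (-25/6/5 + 18/(-17)) = -2 + (-25*⅚ + 18*(-1/17)) = -2 + (-125/6 - 18/17) = -2 - 2233/102 = -2437/102 ≈ -23.892)
16 + v*(-6) = 16 - 2437/102*(-6) = 16 + 2437/17 = 2709/17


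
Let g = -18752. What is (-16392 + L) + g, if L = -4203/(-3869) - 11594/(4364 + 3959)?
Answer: -1131705963545/32201687 ≈ -35144.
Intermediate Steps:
L = -9875617/32201687 (L = -4203*(-1/3869) - 11594/8323 = 4203/3869 - 11594*1/8323 = 4203/3869 - 11594/8323 = -9875617/32201687 ≈ -0.30668)
(-16392 + L) + g = (-16392 - 9875617/32201687) - 18752 = -527859928921/32201687 - 18752 = -1131705963545/32201687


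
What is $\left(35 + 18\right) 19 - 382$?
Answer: $625$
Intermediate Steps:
$\left(35 + 18\right) 19 - 382 = 53 \cdot 19 - 382 = 1007 - 382 = 625$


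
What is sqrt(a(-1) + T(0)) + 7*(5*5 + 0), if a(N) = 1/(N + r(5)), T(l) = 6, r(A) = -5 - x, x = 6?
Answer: 175 + sqrt(213)/6 ≈ 177.43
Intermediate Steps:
r(A) = -11 (r(A) = -5 - 1*6 = -5 - 6 = -11)
a(N) = 1/(-11 + N) (a(N) = 1/(N - 11) = 1/(-11 + N))
sqrt(a(-1) + T(0)) + 7*(5*5 + 0) = sqrt(1/(-11 - 1) + 6) + 7*(5*5 + 0) = sqrt(1/(-12) + 6) + 7*(25 + 0) = sqrt(-1/12 + 6) + 7*25 = sqrt(71/12) + 175 = sqrt(213)/6 + 175 = 175 + sqrt(213)/6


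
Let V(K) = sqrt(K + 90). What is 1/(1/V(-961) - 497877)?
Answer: -433650867/215904792709360 + I*sqrt(871)/215904792709360 ≈ -2.0085e-6 + 1.3669e-13*I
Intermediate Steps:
V(K) = sqrt(90 + K)
1/(1/V(-961) - 497877) = 1/(1/(sqrt(90 - 961)) - 497877) = 1/(1/(sqrt(-871)) - 497877) = 1/(1/(I*sqrt(871)) - 497877) = 1/(-I*sqrt(871)/871 - 497877) = 1/(-497877 - I*sqrt(871)/871)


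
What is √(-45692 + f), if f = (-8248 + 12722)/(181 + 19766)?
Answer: 5*I*√727198882638/19947 ≈ 213.76*I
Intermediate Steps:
f = 4474/19947 ≈ 0.22429
√(-45692 + f) = √(-45692 + 4474/19947) = √(-911413850/19947) = 5*I*√727198882638/19947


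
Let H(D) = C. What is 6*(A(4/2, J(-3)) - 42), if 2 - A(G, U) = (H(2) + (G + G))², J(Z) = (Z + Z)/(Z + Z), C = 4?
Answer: -624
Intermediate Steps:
H(D) = 4
J(Z) = 1 (J(Z) = (2*Z)/((2*Z)) = (2*Z)*(1/(2*Z)) = 1)
A(G, U) = 2 - (4 + 2*G)² (A(G, U) = 2 - (4 + (G + G))² = 2 - (4 + 2*G)²)
6*(A(4/2, J(-3)) - 42) = 6*((2 - 4*(2 + 4/2)²) - 42) = 6*((2 - 4*(2 + 4*(½))²) - 42) = 6*((2 - 4*(2 + 2)²) - 42) = 6*((2 - 4*4²) - 42) = 6*((2 - 4*16) - 42) = 6*((2 - 64) - 42) = 6*(-62 - 42) = 6*(-104) = -624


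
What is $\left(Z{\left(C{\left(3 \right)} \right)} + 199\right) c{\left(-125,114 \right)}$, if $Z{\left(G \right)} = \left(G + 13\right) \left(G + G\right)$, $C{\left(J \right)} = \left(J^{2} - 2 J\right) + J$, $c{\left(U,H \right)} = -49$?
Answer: $-20923$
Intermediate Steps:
$C{\left(J \right)} = J^{2} - J$
$Z{\left(G \right)} = 2 G \left(13 + G\right)$ ($Z{\left(G \right)} = \left(13 + G\right) 2 G = 2 G \left(13 + G\right)$)
$\left(Z{\left(C{\left(3 \right)} \right)} + 199\right) c{\left(-125,114 \right)} = \left(2 \cdot 3 \left(-1 + 3\right) \left(13 + 3 \left(-1 + 3\right)\right) + 199\right) \left(-49\right) = \left(2 \cdot 3 \cdot 2 \left(13 + 3 \cdot 2\right) + 199\right) \left(-49\right) = \left(2 \cdot 6 \left(13 + 6\right) + 199\right) \left(-49\right) = \left(2 \cdot 6 \cdot 19 + 199\right) \left(-49\right) = \left(228 + 199\right) \left(-49\right) = 427 \left(-49\right) = -20923$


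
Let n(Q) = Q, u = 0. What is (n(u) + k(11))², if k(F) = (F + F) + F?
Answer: 1089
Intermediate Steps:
k(F) = 3*F (k(F) = 2*F + F = 3*F)
(n(u) + k(11))² = (0 + 3*11)² = (0 + 33)² = 33² = 1089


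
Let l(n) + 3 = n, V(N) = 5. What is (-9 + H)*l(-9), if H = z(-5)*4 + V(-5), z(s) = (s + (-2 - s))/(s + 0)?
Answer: 144/5 ≈ 28.800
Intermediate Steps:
l(n) = -3 + n
z(s) = -2/s
H = 33/5 (H = -2/(-5)*4 + 5 = -2*(-⅕)*4 + 5 = (⅖)*4 + 5 = 8/5 + 5 = 33/5 ≈ 6.6000)
(-9 + H)*l(-9) = (-9 + 33/5)*(-3 - 9) = -12/5*(-12) = 144/5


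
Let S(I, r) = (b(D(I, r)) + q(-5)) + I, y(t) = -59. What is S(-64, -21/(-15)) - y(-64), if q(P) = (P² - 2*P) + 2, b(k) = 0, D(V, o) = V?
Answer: 32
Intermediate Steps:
q(P) = 2 + P² - 2*P
S(I, r) = 37 + I (S(I, r) = (0 + (2 + (-5)² - 2*(-5))) + I = (0 + (2 + 25 + 10)) + I = (0 + 37) + I = 37 + I)
S(-64, -21/(-15)) - y(-64) = (37 - 64) - 1*(-59) = -27 + 59 = 32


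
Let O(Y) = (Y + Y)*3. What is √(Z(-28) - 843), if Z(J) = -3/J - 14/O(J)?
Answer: I*√371679/21 ≈ 29.031*I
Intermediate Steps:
O(Y) = 6*Y (O(Y) = (2*Y)*3 = 6*Y)
Z(J) = -16/(3*J) (Z(J) = -3/J - 14*1/(6*J) = -3/J - 7/(3*J) = -16/(3*J))
√(Z(-28) - 843) = √(-16/3/(-28) - 843) = √(-16/3*(-1/28) - 843) = √(4/21 - 843) = √(-17699/21) = I*√371679/21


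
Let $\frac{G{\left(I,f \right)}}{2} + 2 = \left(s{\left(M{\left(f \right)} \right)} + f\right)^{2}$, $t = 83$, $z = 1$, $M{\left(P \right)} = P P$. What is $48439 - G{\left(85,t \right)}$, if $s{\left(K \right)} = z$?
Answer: $34331$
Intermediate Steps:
$M{\left(P \right)} = P^{2}$
$s{\left(K \right)} = 1$
$G{\left(I,f \right)} = -4 + 2 \left(1 + f\right)^{2}$
$48439 - G{\left(85,t \right)} = 48439 - \left(-4 + 2 \left(1 + 83\right)^{2}\right) = 48439 - \left(-4 + 2 \cdot 84^{2}\right) = 48439 - \left(-4 + 2 \cdot 7056\right) = 48439 - \left(-4 + 14112\right) = 48439 - 14108 = 34331$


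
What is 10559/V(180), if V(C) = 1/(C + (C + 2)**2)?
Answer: 351656936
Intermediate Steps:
V(C) = 1/(C + (2 + C)**2)
10559/V(180) = 10559/(1/(180 + (2 + 180)**2)) = 10559/(1/(180 + 182**2)) = 10559/(1/(180 + 33124)) = 10559/(1/33304) = 10559*33304 = 351656936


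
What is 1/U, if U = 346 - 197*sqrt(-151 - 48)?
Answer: 346/7842707 + 197*I*sqrt(199)/7842707 ≈ 4.4117e-5 + 0.00035435*I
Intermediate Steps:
U = 346 - 197*I*sqrt(199) ≈ 346.0 - 2779.0*I
1/U = 1/(346 - 197*I*sqrt(199))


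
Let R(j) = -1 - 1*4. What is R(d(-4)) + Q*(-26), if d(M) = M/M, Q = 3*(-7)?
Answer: 541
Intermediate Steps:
Q = -21
d(M) = 1
R(j) = -5 (R(j) = -1 - 4 = -5)
R(d(-4)) + Q*(-26) = -5 - 21*(-26) = -5 + 546 = 541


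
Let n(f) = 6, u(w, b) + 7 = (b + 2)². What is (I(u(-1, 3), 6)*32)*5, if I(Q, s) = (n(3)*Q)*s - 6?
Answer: 102720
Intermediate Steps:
u(w, b) = -7 + (2 + b)² (u(w, b) = -7 + (b + 2)² = -7 + (2 + b)²)
I(Q, s) = -6 + 6*Q*s (I(Q, s) = (6*Q)*s - 6 = 6*Q*s - 6 = -6 + 6*Q*s)
(I(u(-1, 3), 6)*32)*5 = ((-6 + 6*(-7 + (2 + 3)²)*6)*32)*5 = ((-6 + 6*(-7 + 5²)*6)*32)*5 = ((-6 + 6*(-7 + 25)*6)*32)*5 = ((-6 + 6*18*6)*32)*5 = ((-6 + 648)*32)*5 = (642*32)*5 = 20544*5 = 102720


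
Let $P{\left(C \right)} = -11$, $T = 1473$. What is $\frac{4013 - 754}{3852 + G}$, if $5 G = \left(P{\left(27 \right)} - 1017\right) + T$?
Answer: $\frac{3259}{3941} \approx 0.82695$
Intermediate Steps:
$G = 89$ ($G = \frac{\left(-11 - 1017\right) + 1473}{5} = \frac{-1028 + 1473}{5} = \frac{1}{5} \cdot 445 = 89$)
$\frac{4013 - 754}{3852 + G} = \frac{4013 - 754}{3852 + 89} = \frac{3259}{3941}$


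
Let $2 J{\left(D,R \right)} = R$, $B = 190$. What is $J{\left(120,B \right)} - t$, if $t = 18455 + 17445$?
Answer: $-35805$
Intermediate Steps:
$J{\left(D,R \right)} = \frac{R}{2}$
$t = 35900$
$J{\left(120,B \right)} - t = \frac{1}{2} \cdot 190 - 35900 = 95 - 35900 = -35805$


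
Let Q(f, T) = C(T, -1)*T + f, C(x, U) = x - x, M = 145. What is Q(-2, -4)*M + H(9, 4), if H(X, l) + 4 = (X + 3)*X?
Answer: -186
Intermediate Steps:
C(x, U) = 0
H(X, l) = -4 + X*(3 + X) (H(X, l) = -4 + (X + 3)*X = -4 + (3 + X)*X = -4 + X*(3 + X))
Q(f, T) = f (Q(f, T) = 0*T + f = 0 + f = f)
Q(-2, -4)*M + H(9, 4) = -2*145 + (-4 + 9² + 3*9) = -290 + (-4 + 81 + 27) = -290 + 104 = -186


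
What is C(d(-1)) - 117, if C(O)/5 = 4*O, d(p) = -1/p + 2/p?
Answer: -137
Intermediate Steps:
d(p) = 1/p
C(O) = 20*O (C(O) = 5*(4*O) = 20*O)
C(d(-1)) - 117 = 20/(-1) - 117 = 20*(-1) - 117 = -20 - 117 = -137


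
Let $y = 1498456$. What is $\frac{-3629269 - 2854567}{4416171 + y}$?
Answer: $- \frac{6483836}{5914627} \approx -1.0962$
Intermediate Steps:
$\frac{-3629269 - 2854567}{4416171 + y} = \frac{-3629269 - 2854567}{4416171 + 1498456} = - \frac{6483836}{5914627}$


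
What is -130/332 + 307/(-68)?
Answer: -27691/5644 ≈ -4.9063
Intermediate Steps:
-130/332 + 307/(-68) = -130*1/332 + 307*(-1/68) = -65/166 - 307/68 = -27691/5644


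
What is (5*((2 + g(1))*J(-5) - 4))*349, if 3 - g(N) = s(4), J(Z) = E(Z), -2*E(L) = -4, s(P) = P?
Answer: -3490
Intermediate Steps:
E(L) = 2 (E(L) = -1/2*(-4) = 2)
J(Z) = 2
g(N) = -1 (g(N) = 3 - 1*4 = 3 - 4 = -1)
(5*((2 + g(1))*J(-5) - 4))*349 = (5*((2 - 1)*2 - 4))*349 = (5*(1*2 - 4))*349 = (5*(2 - 4))*349 = (5*(-2))*349 = -10*349 = -3490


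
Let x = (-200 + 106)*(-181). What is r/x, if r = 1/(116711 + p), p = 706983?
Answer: 1/14014329716 ≈ 7.1356e-11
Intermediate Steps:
x = 17014 (x = -94*(-181) = 17014)
r = 1/823694 (r = 1/(116711 + 706983) = 1/823694 ≈ 1.2140e-6)
r/x = (1/823694)/17014 = (1/823694)*(1/17014) = 1/14014329716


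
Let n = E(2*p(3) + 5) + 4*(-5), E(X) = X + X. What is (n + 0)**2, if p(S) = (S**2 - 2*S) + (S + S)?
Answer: 676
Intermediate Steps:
p(S) = S**2 (p(S) = (S**2 - 2*S) + 2*S = S**2)
E(X) = 2*X
n = 26 (n = 2*(2*3**2 + 5) + 4*(-5) = 2*(2*9 + 5) - 20 = 2*(18 + 5) - 20 = 2*23 - 20 = 46 - 20 = 26)
(n + 0)**2 = (26 + 0)**2 = 26**2 = 676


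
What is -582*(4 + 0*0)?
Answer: -2328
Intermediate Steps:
-582*(4 + 0*0) = -582*(4 + 0) = -582*4 = -2328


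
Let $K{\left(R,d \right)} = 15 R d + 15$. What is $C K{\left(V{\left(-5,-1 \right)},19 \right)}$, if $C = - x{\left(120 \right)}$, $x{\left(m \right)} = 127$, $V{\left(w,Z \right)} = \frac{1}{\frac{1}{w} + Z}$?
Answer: $\frac{56515}{2} \approx 28258.0$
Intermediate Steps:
$V{\left(w,Z \right)} = \frac{1}{Z + \frac{1}{w}}$
$K{\left(R,d \right)} = 15 + 15 R d$ ($K{\left(R,d \right)} = 15 R d + 15 = 15 + 15 R d$)
$C = -127$ ($C = \left(-1\right) 127 = -127$)
$C K{\left(V{\left(-5,-1 \right)},19 \right)} = - 127 \left(15 + 15 \left(- \frac{5}{1 - -5}\right) 19\right) = - 127 \left(15 + 15 \left(- \frac{5}{1 + 5}\right) 19\right) = - 127 \left(15 + 15 \left(- \frac{5}{6}\right) 19\right) = - 127 \left(15 - \frac{475}{2}\right) = \left(-127\right) \left(- \frac{445}{2}\right) = \frac{56515}{2}$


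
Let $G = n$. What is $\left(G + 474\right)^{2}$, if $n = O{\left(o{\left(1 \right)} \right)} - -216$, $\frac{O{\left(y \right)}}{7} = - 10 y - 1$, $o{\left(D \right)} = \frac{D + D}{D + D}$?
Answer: $375769$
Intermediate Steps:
$o{\left(D \right)} = 1$ ($o{\left(D \right)} = \frac{2 D}{2 D} = 2 D \frac{1}{2 D} = 1$)
$O{\left(y \right)} = -7 - 70 y$ ($O{\left(y \right)} = 7 \left(- 10 y - 1\right) = 7 \left(-1 - 10 y\right) = -7 - 70 y$)
$n = 139$ ($n = \left(-7 - 70\right) - -216 = \left(-7 - 70\right) + 216 = -77 + 216 = 139$)
$G = 139$
$\left(G + 474\right)^{2} = \left(139 + 474\right)^{2} = 613^{2} = 375769$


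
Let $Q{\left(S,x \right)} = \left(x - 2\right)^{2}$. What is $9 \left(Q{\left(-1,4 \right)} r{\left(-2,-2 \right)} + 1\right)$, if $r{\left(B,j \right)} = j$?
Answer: $-63$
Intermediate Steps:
$Q{\left(S,x \right)} = \left(-2 + x\right)^{2}$
$9 \left(Q{\left(-1,4 \right)} r{\left(-2,-2 \right)} + 1\right) = 9 \left(\left(-2 + 4\right)^{2} \left(-2\right) + 1\right) = 9 \left(2^{2} \left(-2\right) + 1\right) = 9 \left(4 \left(-2\right) + 1\right) = 9 \left(-8 + 1\right) = 9 \left(-7\right) = -63$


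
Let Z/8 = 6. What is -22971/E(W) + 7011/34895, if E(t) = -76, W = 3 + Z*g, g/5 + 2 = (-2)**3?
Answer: 42216099/139580 ≈ 302.45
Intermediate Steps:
g = -50 (g = -10 + 5*(-2)**3 = -10 + 5*(-8) = -10 - 40 = -50)
Z = 48 (Z = 8*6 = 48)
W = -2397 (W = 3 + 48*(-50) = 3 - 2400 = -2397)
-22971/E(W) + 7011/34895 = -22971/(-76) + 7011/34895 = -22971*(-1/76) + 7011*(1/34895) = 1209/4 + 7011/34895 = 42216099/139580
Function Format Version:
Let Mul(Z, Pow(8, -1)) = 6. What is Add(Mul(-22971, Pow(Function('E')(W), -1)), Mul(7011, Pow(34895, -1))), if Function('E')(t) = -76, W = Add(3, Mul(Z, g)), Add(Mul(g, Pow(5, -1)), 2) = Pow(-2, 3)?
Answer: Rational(42216099, 139580) ≈ 302.45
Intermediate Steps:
g = -50 (g = Add(-10, Mul(5, Pow(-2, 3))) = Add(-10, Mul(5, -8)) = Add(-10, -40) = -50)
Z = 48 (Z = Mul(8, 6) = 48)
W = -2397 (W = Add(3, Mul(48, -50)) = Add(3, -2400) = -2397)
Add(Mul(-22971, Pow(Function('E')(W), -1)), Mul(7011, Pow(34895, -1))) = Add(Mul(-22971, Pow(-76, -1)), Mul(7011, Pow(34895, -1))) = Add(Mul(-22971, Rational(-1, 76)), Mul(7011, Rational(1, 34895))) = Add(Rational(1209, 4), Rational(7011, 34895)) = Rational(42216099, 139580)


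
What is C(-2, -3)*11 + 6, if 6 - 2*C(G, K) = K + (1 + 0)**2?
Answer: 50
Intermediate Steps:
C(G, K) = 5/2 - K/2 (C(G, K) = 3 - (K + (1 + 0)**2)/2 = 3 - (K + 1**2)/2 = 3 - (K + 1)/2 = 3 - (1 + K)/2 = 3 + (-1/2 - K/2) = 5/2 - K/2)
C(-2, -3)*11 + 6 = (5/2 - 1/2*(-3))*11 + 6 = (5/2 + 3/2)*11 + 6 = 4*11 + 6 = 44 + 6 = 50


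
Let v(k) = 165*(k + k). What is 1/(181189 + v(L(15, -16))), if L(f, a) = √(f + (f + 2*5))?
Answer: 181189/32825097721 - 660*√10/32825097721 ≈ 5.4562e-6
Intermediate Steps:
L(f, a) = √(10 + 2*f) (L(f, a) = √(f + (f + 10)) = √(f + (10 + f)) = √(10 + 2*f))
v(k) = 330*k (v(k) = 165*(2*k) = 330*k)
1/(181189 + v(L(15, -16))) = 1/(181189 + 330*√(10 + 2*15)) = 1/(181189 + 330*√(10 + 30)) = 1/(181189 + 330*√40) = 1/(181189 + 330*(2*√10)) = 1/(181189 + 660*√10)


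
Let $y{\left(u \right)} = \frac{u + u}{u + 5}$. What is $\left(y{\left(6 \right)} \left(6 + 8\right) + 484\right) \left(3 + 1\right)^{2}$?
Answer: $\frac{87872}{11} \approx 7988.4$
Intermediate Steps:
$y{\left(u \right)} = \frac{2 u}{5 + u}$
$\left(y{\left(6 \right)} \left(6 + 8\right) + 484\right) \left(3 + 1\right)^{2} = \left(2 \cdot 6 \frac{1}{5 + 6} \left(6 + 8\right) + 484\right) \left(3 + 1\right)^{2} = \left(2 \cdot 6 \cdot \frac{1}{11} \cdot 14 + 484\right) 4^{2} = \left(2 \cdot 6 \cdot \frac{1}{11} \cdot 14 + 484\right) 16 = \left(\frac{12}{11} \cdot 14 + 484\right) 16 = \left(\frac{168}{11} + 484\right) 16 = \frac{5492}{11} \cdot 16 = \frac{87872}{11}$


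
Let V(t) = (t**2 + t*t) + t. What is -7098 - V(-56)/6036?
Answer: -3570812/503 ≈ -7099.0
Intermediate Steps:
V(t) = t + 2*t**2 (V(t) = (t**2 + t**2) + t = 2*t**2 + t = t + 2*t**2)
-7098 - V(-56)/6036 = -7098 - (-56*(1 + 2*(-56)))/6036 = -7098 - (-56*(1 - 112))/6036 = -7098 - (-56*(-111))/6036 = -7098 - 6216/6036 = -7098 - 1*518/503 = -7098 - 518/503 = -3570812/503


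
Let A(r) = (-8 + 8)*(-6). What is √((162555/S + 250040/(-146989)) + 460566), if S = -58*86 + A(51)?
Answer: √61890231562822767751051/366590566 ≈ 678.63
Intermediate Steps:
A(r) = 0 (A(r) = 0*(-6) = 0)
S = -4988 (S = -58*86 + 0 = -4988 + 0 = -4988)
√((162555/S + 250040/(-146989)) + 460566) = √((162555/(-4988) + 250040/(-146989)) + 460566) = √((162555*(-1/4988) + 250040*(-1/146989)) + 460566) = √((-162555/4988 - 250040/146989) + 460566) = √(-25140996415/733181132 + 460566) = √(337653160244297/733181132) = √61890231562822767751051/366590566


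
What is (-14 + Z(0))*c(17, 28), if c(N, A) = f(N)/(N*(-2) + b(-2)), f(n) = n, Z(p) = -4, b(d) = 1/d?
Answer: 204/23 ≈ 8.8696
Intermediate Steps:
c(N, A) = N/(-1/2 - 2*N) (c(N, A) = N/(N*(-2) + 1/(-2)) = N/(-2*N - 1/2) = N/(-1/2 - 2*N))
(-14 + Z(0))*c(17, 28) = (-14 - 4)*(-2*17/(1 + 4*17)) = -(-36)*17/(1 + 68) = -(-36)*17/69 = -18*(-34/69) = 204/23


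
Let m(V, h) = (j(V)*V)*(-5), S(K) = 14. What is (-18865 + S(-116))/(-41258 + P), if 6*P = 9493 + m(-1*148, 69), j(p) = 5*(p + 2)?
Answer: 113106/778255 ≈ 0.14533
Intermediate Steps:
j(p) = 10 + 5*p (j(p) = 5*(2 + p) = 10 + 5*p)
m(V, h) = -5*V*(10 + 5*V) (m(V, h) = ((10 + 5*V)*V)*(-5) = (V*(10 + 5*V))*(-5) = -5*V*(10 + 5*V))
P = -530707/6 (P = (9493 - 25*(-1*148)*(2 - 1*148))/6 = (9493 - 25*(-148)*(2 - 148))/6 = (9493 - 25*(-148)*(-146))/6 = (9493 - 540200)/6 = (⅙)*(-530707) = -530707/6 ≈ -88451.)
(-18865 + S(-116))/(-41258 + P) = (-18865 + 14)/(-41258 - 530707/6) = -18851/(-778255/6) = -18851*(-6/778255) = 113106/778255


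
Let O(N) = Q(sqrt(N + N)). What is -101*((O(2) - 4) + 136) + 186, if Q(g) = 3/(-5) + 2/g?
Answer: -65932/5 ≈ -13186.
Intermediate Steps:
Q(g) = -3/5 + 2/g (Q(g) = 3*(-1/5) + 2/g = -3/5 + 2/g)
O(N) = -3/5 + sqrt(2)/sqrt(N) (O(N) = -3/5 + 2/(sqrt(N + N)) = -3/5 + 2/(sqrt(2*N)) = -3/5 + 2/((sqrt(2)*sqrt(N))) = -3/5 + 2*(sqrt(2)/(2*sqrt(N))) = -3/5 + sqrt(2)/sqrt(N))
-101*((O(2) - 4) + 136) + 186 = -101*(((-3/5 + sqrt(2)/sqrt(2)) - 4) + 136) + 186 = -101*(((-3/5 + sqrt(2)*(sqrt(2)/2)) - 4) + 136) + 186 = -101*(((-3/5 + 1) - 4) + 136) + 186 = -101*((2/5 - 4) + 136) + 186 = -101*(-18/5 + 136) + 186 = -101*662/5 + 186 = -66862/5 + 186 = -65932/5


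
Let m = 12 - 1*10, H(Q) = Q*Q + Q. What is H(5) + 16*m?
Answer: 62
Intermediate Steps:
H(Q) = Q + Q² (H(Q) = Q² + Q = Q + Q²)
m = 2 (m = 12 - 10 = 2)
H(5) + 16*m = 5*(1 + 5) + 16*2 = 5*6 + 32 = 30 + 32 = 62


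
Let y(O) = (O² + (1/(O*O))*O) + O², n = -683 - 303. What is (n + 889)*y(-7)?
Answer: -66445/7 ≈ -9492.1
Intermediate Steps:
n = -986
y(O) = 1/O + 2*O² (y(O) = (O² + O/O²) + O² = (O² + 1/O) + O² = (1/O + O²) + O² = 1/O + 2*O²)
(n + 889)*y(-7) = (-986 + 889)*((1 + 2*(-7)³)/(-7)) = -(-97)*(1 + 2*(-343))/7 = -(-97)*(1 - 686)/7 = -(-97)*(-685)/7 = -97*685/7 = -66445/7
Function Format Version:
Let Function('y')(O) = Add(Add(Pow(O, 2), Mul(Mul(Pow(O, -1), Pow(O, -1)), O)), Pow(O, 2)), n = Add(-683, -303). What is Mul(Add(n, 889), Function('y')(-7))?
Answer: Rational(-66445, 7) ≈ -9492.1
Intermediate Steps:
n = -986
Function('y')(O) = Add(Pow(O, -1), Mul(2, Pow(O, 2))) (Function('y')(O) = Add(Add(Pow(O, 2), Mul(Pow(O, -2), O)), Pow(O, 2)) = Add(Add(Pow(O, 2), Pow(O, -1)), Pow(O, 2)) = Add(Add(Pow(O, -1), Pow(O, 2)), Pow(O, 2)) = Add(Pow(O, -1), Mul(2, Pow(O, 2))))
Mul(Add(n, 889), Function('y')(-7)) = Mul(Add(-986, 889), Mul(Pow(-7, -1), Add(1, Mul(2, Pow(-7, 3))))) = Mul(-97, Mul(Rational(-1, 7), Add(1, Mul(2, -343)))) = Mul(-97, Mul(Rational(-1, 7), Add(1, -686))) = Mul(-97, Mul(Rational(-1, 7), -685)) = Mul(-97, Rational(685, 7)) = Rational(-66445, 7)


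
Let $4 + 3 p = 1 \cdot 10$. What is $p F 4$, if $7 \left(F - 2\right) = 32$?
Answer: $\frac{368}{7} \approx 52.571$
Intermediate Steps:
$F = \frac{46}{7}$ ($F = 2 + \frac{1}{7} \cdot 32 = 2 + \frac{32}{7} = \frac{46}{7} \approx 6.5714$)
$p = 2$ ($p = - \frac{4}{3} + \frac{1 \cdot 10}{3} = - \frac{4}{3} + \frac{1}{3} \cdot 10 = - \frac{4}{3} + \frac{10}{3} = 2$)
$p F 4 = 2 \cdot \frac{46}{7} \cdot 4 = \frac{92}{7} \cdot 4 = \frac{368}{7}$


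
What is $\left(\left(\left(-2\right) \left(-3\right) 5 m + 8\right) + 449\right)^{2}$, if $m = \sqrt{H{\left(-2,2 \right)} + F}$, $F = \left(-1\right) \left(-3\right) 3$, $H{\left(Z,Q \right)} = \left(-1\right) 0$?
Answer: $299209$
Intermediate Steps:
$H{\left(Z,Q \right)} = 0$
$F = 9$ ($F = 3 \cdot 3 = 9$)
$m = 3$ ($m = \sqrt{0 + 9} = \sqrt{9} = 3$)
$\left(\left(\left(-2\right) \left(-3\right) 5 m + 8\right) + 449\right)^{2} = \left(\left(\left(-2\right) \left(-3\right) 5 \cdot 3 + 8\right) + 449\right)^{2} = \left(\left(6 \cdot 5 \cdot 3 + 8\right) + 449\right)^{2} = \left(\left(30 \cdot 3 + 8\right) + 449\right)^{2} = \left(\left(90 + 8\right) + 449\right)^{2} = \left(98 + 449\right)^{2} = 547^{2} = 299209$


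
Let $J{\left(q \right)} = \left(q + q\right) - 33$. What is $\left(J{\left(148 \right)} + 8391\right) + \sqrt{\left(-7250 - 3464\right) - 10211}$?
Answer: $8654 + 15 i \sqrt{93} \approx 8654.0 + 144.65 i$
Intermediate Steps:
$J{\left(q \right)} = -33 + 2 q$ ($J{\left(q \right)} = 2 q - 33 = -33 + 2 q$)
$\left(J{\left(148 \right)} + 8391\right) + \sqrt{\left(-7250 - 3464\right) - 10211} = \left(\left(-33 + 2 \cdot 148\right) + 8391\right) + \sqrt{\left(-7250 - 3464\right) - 10211} = \left(\left(-33 + 296\right) + 8391\right) + \sqrt{\left(-7250 - 3464\right) - 10211} = \left(263 + 8391\right) + \sqrt{-10714 - 10211} = 8654 + \sqrt{-20925} = 8654 + 15 i \sqrt{93}$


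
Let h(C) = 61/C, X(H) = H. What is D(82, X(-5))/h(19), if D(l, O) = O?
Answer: -95/61 ≈ -1.5574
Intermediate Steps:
D(82, X(-5))/h(19) = -5/(61/19) = -5/(61*(1/19)) = -5/61/19 = -5*19/61 = -95/61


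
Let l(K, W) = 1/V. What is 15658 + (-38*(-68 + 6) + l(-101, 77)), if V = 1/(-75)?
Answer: 17939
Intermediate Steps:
V = -1/75 ≈ -0.013333
l(K, W) = -75 (l(K, W) = 1/(-1/75) = -75)
15658 + (-38*(-68 + 6) + l(-101, 77)) = 15658 + (-38*(-68 + 6) - 75) = 15658 + (-38*(-62) - 75) = 15658 + (2356 - 75) = 15658 + 2281 = 17939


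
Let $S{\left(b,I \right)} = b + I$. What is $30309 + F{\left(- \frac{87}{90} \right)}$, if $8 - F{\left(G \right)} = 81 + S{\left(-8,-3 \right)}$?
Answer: $30247$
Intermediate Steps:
$S{\left(b,I \right)} = I + b$
$F{\left(G \right)} = -62$ ($F{\left(G \right)} = 8 - \left(81 - 11\right) = 8 - 70 = -62$)
$30309 + F{\left(- \frac{87}{90} \right)} = 30309 - 62 = 30247$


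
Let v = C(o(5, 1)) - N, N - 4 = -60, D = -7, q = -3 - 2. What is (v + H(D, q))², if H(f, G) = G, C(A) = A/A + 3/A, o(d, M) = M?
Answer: 3025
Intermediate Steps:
q = -5
C(A) = 1 + 3/A
N = -56 (N = 4 - 60 = -56)
v = 60 (v = (3 + 1)/1 - 1*(-56) = 1*4 + 56 = 4 + 56 = 60)
(v + H(D, q))² = (60 - 5)² = 55² = 3025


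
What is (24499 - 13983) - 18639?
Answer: -8123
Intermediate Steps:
(24499 - 13983) - 18639 = 10516 - 18639 = -8123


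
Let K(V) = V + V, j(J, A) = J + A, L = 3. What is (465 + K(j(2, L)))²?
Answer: 225625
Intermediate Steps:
j(J, A) = A + J
K(V) = 2*V
(465 + K(j(2, L)))² = (465 + 2*(3 + 2))² = (465 + 2*5)² = (465 + 10)² = 475² = 225625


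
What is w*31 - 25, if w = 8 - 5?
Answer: 68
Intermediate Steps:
w = 3
w*31 - 25 = 3*31 - 25 = 93 - 25 = 68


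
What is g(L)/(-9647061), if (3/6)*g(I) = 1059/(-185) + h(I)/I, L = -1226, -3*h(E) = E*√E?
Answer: 706/594902095 + 2*I*√1226/28941183 ≈ 1.1868e-6 + 2.4197e-6*I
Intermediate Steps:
h(E) = -E^(3/2)/3 (h(E) = -E*√E/3 = -E^(3/2)/3)
g(I) = -2118/185 - 2*√I/3 (g(I) = 2*(1059/(-185) + (-I^(3/2)/3)/I) = 2*(1059*(-1/185) - √I/3) = 2*(-1059/185 - √I/3) = -2118/185 - 2*√I/3)
g(L)/(-9647061) = (-2118/185 - 2*I*√1226/3)/(-9647061) = (-2118/185 - 2*I*√1226/3)*(-1/9647061) = 706/594902095 + 2*I*√1226/28941183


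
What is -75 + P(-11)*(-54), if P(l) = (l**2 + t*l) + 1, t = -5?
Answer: -9633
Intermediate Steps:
P(l) = 1 + l**2 - 5*l (P(l) = (l**2 - 5*l) + 1 = 1 + l**2 - 5*l)
-75 + P(-11)*(-54) = -75 + (1 + (-11)**2 - 5*(-11))*(-54) = -75 + (1 + 121 + 55)*(-54) = -75 + 177*(-54) = -75 - 9558 = -9633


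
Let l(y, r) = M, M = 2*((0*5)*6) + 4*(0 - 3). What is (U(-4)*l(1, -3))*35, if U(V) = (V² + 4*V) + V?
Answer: 1680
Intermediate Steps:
U(V) = V² + 5*V
M = -12 (M = 2*(0*6) + 4*(-3) = 2*0 - 12 = 0 - 12 = -12)
l(y, r) = -12
(U(-4)*l(1, -3))*35 = (-4*(5 - 4)*(-12))*35 = (-4*1*(-12))*35 = -4*(-12)*35 = 48*35 = 1680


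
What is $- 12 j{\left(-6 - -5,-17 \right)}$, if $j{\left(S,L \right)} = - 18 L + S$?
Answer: $-3660$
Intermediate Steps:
$j{\left(S,L \right)} = S - 18 L$
$- 12 j{\left(-6 - -5,-17 \right)} = - 12 \left(\left(-6 - -5\right) - -306\right) = - 12 \left(\left(-6 + 5\right) + 306\right) = - 12 \left(-1 + 306\right) = \left(-12\right) 305 = -3660$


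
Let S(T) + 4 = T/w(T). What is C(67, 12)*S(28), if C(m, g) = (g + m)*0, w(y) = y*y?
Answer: 0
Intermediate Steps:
w(y) = y²
C(m, g) = 0
S(T) = -4 + 1/T (S(T) = -4 + T/(T²) = -4 + T/T² = -4 + 1/T)
C(67, 12)*S(28) = 0*(-4 + 1/28) = 0*(-111/28) = 0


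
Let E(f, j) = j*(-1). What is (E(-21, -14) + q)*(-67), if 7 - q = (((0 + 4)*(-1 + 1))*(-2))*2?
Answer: -1407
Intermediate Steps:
E(f, j) = -j
q = 7 (q = 7 - ((0 + 4)*(-1 + 1))*(-2)*2 = 7 - (4*0)*(-2)*2 = 7 - 0*(-2)*2 = 7 - 0*2 = 7 - 1*0 = 7 + 0 = 7)
(E(-21, -14) + q)*(-67) = (-1*(-14) + 7)*(-67) = (14 + 7)*(-67) = 21*(-67) = -1407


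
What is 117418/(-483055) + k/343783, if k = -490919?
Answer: -25227926349/15096917915 ≈ -1.6711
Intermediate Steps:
117418/(-483055) + k/343783 = 117418/(-483055) - 490919/343783 = 117418*(-1/483055) - 490919*1/343783 = -117418/483055 - 44629/31253 = -25227926349/15096917915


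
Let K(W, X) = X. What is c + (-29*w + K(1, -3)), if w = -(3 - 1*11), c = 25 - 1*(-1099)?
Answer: 889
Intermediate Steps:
c = 1124 (c = 25 + 1099 = 1124)
w = 8 (w = -(3 - 11) = -1*(-8) = 8)
c + (-29*w + K(1, -3)) = 1124 + (-29*8 - 3) = 1124 + (-232 - 3) = 1124 - 235 = 889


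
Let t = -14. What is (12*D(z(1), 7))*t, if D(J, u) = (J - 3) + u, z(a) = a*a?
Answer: -840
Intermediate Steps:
z(a) = a²
D(J, u) = -3 + J + u (D(J, u) = (-3 + J) + u = -3 + J + u)
(12*D(z(1), 7))*t = (12*(-3 + 1² + 7))*(-14) = (12*(-3 + 1 + 7))*(-14) = (12*5)*(-14) = 60*(-14) = -840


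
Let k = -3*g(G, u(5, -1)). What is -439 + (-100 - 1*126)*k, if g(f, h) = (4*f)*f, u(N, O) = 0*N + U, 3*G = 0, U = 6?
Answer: -439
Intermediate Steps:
G = 0 (G = (⅓)*0 = 0)
u(N, O) = 6 (u(N, O) = 0*N + 6 = 0 + 6 = 6)
g(f, h) = 4*f²
k = 0 (k = -12*0² = -12*0 = -3*0 = 0)
-439 + (-100 - 1*126)*k = -439 + (-100 - 1*126)*0 = -439 + (-100 - 126)*0 = -439 - 226*0 = -439 + 0 = -439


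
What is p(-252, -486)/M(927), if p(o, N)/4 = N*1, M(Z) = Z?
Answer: -216/103 ≈ -2.0971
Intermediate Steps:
p(o, N) = 4*N (p(o, N) = 4*(N*1) = 4*N)
p(-252, -486)/M(927) = (4*(-486))/927 = -1944*1/927 = -216/103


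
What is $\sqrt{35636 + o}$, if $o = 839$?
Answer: $5 \sqrt{1459} \approx 190.98$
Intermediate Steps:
$\sqrt{35636 + o} = \sqrt{35636 + 839} = \sqrt{36475} = 5 \sqrt{1459}$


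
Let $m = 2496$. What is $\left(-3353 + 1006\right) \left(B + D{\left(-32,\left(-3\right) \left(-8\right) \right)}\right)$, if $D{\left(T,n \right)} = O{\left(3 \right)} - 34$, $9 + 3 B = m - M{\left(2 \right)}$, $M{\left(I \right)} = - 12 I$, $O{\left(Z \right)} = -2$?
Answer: $-1879947$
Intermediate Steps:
$B = 837$ ($B = -3 + \frac{2496 - \left(-12\right) 2}{3} = -3 + \frac{2496 - -24}{3} = -3 + \frac{2496 + 24}{3} = -3 + \frac{1}{3} \cdot 2520 = -3 + 840 = 837$)
$D{\left(T,n \right)} = -36$ ($D{\left(T,n \right)} = -2 - 34 = -36$)
$\left(-3353 + 1006\right) \left(B + D{\left(-32,\left(-3\right) \left(-8\right) \right)}\right) = \left(-3353 + 1006\right) \left(837 - 36\right) = \left(-2347\right) 801 = -1879947$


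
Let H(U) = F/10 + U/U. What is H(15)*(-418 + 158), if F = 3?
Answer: -338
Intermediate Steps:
H(U) = 13/10 (H(U) = 3/10 + U/U = 3*(⅒) + 1 = 3/10 + 1 = 13/10)
H(15)*(-418 + 158) = 13*(-418 + 158)/10 = (13/10)*(-260) = -338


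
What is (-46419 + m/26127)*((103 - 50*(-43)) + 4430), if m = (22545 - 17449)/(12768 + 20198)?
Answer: -133595873910597073/430651341 ≈ -3.1022e+8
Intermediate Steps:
m = 2548/16483 (m = 5096/32966 = 5096*(1/32966) = 2548/16483 ≈ 0.15458)
(-46419 + m/26127)*((103 - 50*(-43)) + 4430) = (-46419 + (2548/16483)/26127)*((103 - 50*(-43)) + 4430) = (-46419 + (2548/16483)*(1/26127))*((103 + 2150) + 4430) = (-46419 + 2548/430651341)*(2253 + 4430) = -19990404595331/430651341*6683 = -133595873910597073/430651341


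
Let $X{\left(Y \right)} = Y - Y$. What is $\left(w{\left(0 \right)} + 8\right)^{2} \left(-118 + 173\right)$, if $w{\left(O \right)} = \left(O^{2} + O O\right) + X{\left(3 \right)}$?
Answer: $3520$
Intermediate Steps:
$X{\left(Y \right)} = 0$
$w{\left(O \right)} = 2 O^{2}$ ($w{\left(O \right)} = \left(O^{2} + O O\right) + 0 = \left(O^{2} + O^{2}\right) + 0 = 2 O^{2} + 0 = 2 O^{2}$)
$\left(w{\left(0 \right)} + 8\right)^{2} \left(-118 + 173\right) = \left(2 \cdot 0^{2} + 8\right)^{2} \left(-118 + 173\right) = \left(2 \cdot 0 + 8\right)^{2} \cdot 55 = \left(0 + 8\right)^{2} \cdot 55 = 8^{2} \cdot 55 = 64 \cdot 55 = 3520$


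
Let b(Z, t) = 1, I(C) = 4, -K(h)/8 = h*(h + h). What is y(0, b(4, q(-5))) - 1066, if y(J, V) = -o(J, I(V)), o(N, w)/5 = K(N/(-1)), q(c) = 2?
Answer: -1066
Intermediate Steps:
K(h) = -16*h**2 (K(h) = -8*h*(h + h) = -8*h*2*h = -16*h**2)
o(N, w) = -80*N**2 (o(N, w) = 5*(-16*N**2) = -80*N**2)
y(J, V) = 80*J**2 (y(J, V) = -(-80)*J**2 = 80*J**2)
y(0, b(4, q(-5))) - 1066 = 80*0**2 - 1066 = 80*0 - 1066 = 0 - 1066 = -1066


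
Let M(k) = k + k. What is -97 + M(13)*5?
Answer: 33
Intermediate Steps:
M(k) = 2*k
-97 + M(13)*5 = -97 + (2*13)*5 = -97 + 26*5 = -97 + 130 = 33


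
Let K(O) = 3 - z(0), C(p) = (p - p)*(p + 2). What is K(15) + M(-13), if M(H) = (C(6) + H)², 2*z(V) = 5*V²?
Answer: 172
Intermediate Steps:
C(p) = 0 (C(p) = 0*(2 + p) = 0)
z(V) = 5*V²/2 (z(V) = (5*V²)/2 = 5*V²/2)
M(H) = H² (M(H) = (0 + H)² = H²)
K(O) = 3 (K(O) = 3 - 5*0²/2 = 3 - 5*0/2 = 3 - 1*0 = 3 + 0 = 3)
K(15) + M(-13) = 3 + (-13)² = 3 + 169 = 172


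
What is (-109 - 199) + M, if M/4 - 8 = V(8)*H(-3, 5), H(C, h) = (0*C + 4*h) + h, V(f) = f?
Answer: 524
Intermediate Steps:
H(C, h) = 5*h (H(C, h) = (0 + 4*h) + h = 4*h + h = 5*h)
M = 832 (M = 32 + 4*(8*(5*5)) = 32 + 4*(8*25) = 32 + 4*200 = 32 + 800 = 832)
(-109 - 199) + M = (-109 - 199) + 832 = -308 + 832 = 524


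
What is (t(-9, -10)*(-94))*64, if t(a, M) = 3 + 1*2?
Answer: -30080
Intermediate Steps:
t(a, M) = 5 (t(a, M) = 3 + 2 = 5)
(t(-9, -10)*(-94))*64 = (5*(-94))*64 = -470*64 = -30080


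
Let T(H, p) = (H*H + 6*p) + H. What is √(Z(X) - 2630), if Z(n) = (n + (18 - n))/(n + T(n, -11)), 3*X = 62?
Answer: 7*I*√176031011/1811 ≈ 51.283*I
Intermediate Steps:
X = 62/3 (X = (⅓)*62 = 62/3 ≈ 20.667)
T(H, p) = H + H² + 6*p (T(H, p) = (H² + 6*p) + H = H + H² + 6*p)
Z(n) = 18/(-66 + n² + 2*n) (Z(n) = (n + (18 - n))/(n + (n + n² + 6*(-11))) = 18/(n + (n + n² - 66)) = 18/(n + (-66 + n + n²)) = 18/(-66 + n² + 2*n))
√(Z(X) - 2630) = √(18/(-66 + (62/3)² + 2*(62/3)) - 2630) = √(18/(-66 + 3844/9 + 124/3) - 2630) = √(18/(3622/9) - 2630) = √(18*(9/3622) - 2630) = √(81/1811 - 2630) = √(-4762849/1811) = 7*I*√176031011/1811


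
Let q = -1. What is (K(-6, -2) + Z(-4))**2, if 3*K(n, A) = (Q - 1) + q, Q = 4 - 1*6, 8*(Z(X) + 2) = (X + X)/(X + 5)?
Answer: 169/9 ≈ 18.778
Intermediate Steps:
Z(X) = -2 + X/(4*(5 + X)) (Z(X) = -2 + ((X + X)/(X + 5))/8 = -2 + ((2*X)/(5 + X))/8 = -2 + (2*X/(5 + X))/8 = -2 + X/(4*(5 + X)))
Q = -2 (Q = 4 - 6 = -2)
K(n, A) = -4/3 (K(n, A) = ((-2 - 1) - 1)/3 = (-3 - 1)/3 = (1/3)*(-4) = -4/3)
(K(-6, -2) + Z(-4))**2 = (-4/3 + (-40 - 7*(-4))/(4*(5 - 4)))**2 = (-4/3 + (1/4)*(-40 + 28)/1)**2 = (-4/3 + (1/4)*1*(-12))**2 = (-4/3 - 3)**2 = (-13/3)**2 = 169/9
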